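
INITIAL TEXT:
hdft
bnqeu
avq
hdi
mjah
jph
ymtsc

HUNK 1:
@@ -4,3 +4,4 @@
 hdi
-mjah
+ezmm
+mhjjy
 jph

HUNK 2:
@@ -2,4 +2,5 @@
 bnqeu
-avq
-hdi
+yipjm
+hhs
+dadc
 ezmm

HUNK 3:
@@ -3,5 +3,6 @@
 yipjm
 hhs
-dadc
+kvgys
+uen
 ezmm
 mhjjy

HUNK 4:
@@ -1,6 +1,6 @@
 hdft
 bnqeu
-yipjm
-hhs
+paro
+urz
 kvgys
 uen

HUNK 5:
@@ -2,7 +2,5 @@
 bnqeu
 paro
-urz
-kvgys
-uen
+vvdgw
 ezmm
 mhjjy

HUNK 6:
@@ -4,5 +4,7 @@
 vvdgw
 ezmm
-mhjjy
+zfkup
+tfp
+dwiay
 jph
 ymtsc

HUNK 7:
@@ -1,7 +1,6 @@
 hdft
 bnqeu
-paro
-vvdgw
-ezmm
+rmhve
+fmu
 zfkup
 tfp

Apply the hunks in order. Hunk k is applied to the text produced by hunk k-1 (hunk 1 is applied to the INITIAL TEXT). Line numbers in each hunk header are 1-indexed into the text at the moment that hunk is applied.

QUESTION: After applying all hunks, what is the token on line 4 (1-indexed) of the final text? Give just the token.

Answer: fmu

Derivation:
Hunk 1: at line 4 remove [mjah] add [ezmm,mhjjy] -> 8 lines: hdft bnqeu avq hdi ezmm mhjjy jph ymtsc
Hunk 2: at line 2 remove [avq,hdi] add [yipjm,hhs,dadc] -> 9 lines: hdft bnqeu yipjm hhs dadc ezmm mhjjy jph ymtsc
Hunk 3: at line 3 remove [dadc] add [kvgys,uen] -> 10 lines: hdft bnqeu yipjm hhs kvgys uen ezmm mhjjy jph ymtsc
Hunk 4: at line 1 remove [yipjm,hhs] add [paro,urz] -> 10 lines: hdft bnqeu paro urz kvgys uen ezmm mhjjy jph ymtsc
Hunk 5: at line 2 remove [urz,kvgys,uen] add [vvdgw] -> 8 lines: hdft bnqeu paro vvdgw ezmm mhjjy jph ymtsc
Hunk 6: at line 4 remove [mhjjy] add [zfkup,tfp,dwiay] -> 10 lines: hdft bnqeu paro vvdgw ezmm zfkup tfp dwiay jph ymtsc
Hunk 7: at line 1 remove [paro,vvdgw,ezmm] add [rmhve,fmu] -> 9 lines: hdft bnqeu rmhve fmu zfkup tfp dwiay jph ymtsc
Final line 4: fmu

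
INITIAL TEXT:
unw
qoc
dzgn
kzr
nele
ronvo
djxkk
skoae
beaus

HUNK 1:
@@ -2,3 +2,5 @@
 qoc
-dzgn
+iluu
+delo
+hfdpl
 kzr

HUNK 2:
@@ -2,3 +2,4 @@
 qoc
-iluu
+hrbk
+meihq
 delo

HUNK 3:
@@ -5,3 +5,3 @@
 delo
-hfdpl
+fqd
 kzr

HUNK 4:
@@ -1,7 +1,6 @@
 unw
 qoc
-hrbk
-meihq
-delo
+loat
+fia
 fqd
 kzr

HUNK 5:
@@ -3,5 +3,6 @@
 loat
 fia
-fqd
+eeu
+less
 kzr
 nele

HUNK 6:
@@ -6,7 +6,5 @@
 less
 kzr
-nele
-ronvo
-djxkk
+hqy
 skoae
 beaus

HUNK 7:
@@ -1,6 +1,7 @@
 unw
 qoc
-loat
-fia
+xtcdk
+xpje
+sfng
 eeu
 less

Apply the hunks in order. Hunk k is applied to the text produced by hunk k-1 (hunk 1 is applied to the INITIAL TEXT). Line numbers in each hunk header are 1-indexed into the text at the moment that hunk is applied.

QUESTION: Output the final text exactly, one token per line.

Hunk 1: at line 2 remove [dzgn] add [iluu,delo,hfdpl] -> 11 lines: unw qoc iluu delo hfdpl kzr nele ronvo djxkk skoae beaus
Hunk 2: at line 2 remove [iluu] add [hrbk,meihq] -> 12 lines: unw qoc hrbk meihq delo hfdpl kzr nele ronvo djxkk skoae beaus
Hunk 3: at line 5 remove [hfdpl] add [fqd] -> 12 lines: unw qoc hrbk meihq delo fqd kzr nele ronvo djxkk skoae beaus
Hunk 4: at line 1 remove [hrbk,meihq,delo] add [loat,fia] -> 11 lines: unw qoc loat fia fqd kzr nele ronvo djxkk skoae beaus
Hunk 5: at line 3 remove [fqd] add [eeu,less] -> 12 lines: unw qoc loat fia eeu less kzr nele ronvo djxkk skoae beaus
Hunk 6: at line 6 remove [nele,ronvo,djxkk] add [hqy] -> 10 lines: unw qoc loat fia eeu less kzr hqy skoae beaus
Hunk 7: at line 1 remove [loat,fia] add [xtcdk,xpje,sfng] -> 11 lines: unw qoc xtcdk xpje sfng eeu less kzr hqy skoae beaus

Answer: unw
qoc
xtcdk
xpje
sfng
eeu
less
kzr
hqy
skoae
beaus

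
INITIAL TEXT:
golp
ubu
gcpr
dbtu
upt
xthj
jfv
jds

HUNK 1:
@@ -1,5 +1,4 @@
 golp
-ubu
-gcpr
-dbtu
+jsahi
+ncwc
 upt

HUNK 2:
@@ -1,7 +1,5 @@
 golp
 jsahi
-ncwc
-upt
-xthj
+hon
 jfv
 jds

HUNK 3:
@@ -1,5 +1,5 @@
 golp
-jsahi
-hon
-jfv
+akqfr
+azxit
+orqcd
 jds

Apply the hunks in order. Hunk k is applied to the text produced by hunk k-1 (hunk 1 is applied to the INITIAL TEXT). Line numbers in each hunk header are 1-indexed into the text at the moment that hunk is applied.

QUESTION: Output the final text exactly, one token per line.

Answer: golp
akqfr
azxit
orqcd
jds

Derivation:
Hunk 1: at line 1 remove [ubu,gcpr,dbtu] add [jsahi,ncwc] -> 7 lines: golp jsahi ncwc upt xthj jfv jds
Hunk 2: at line 1 remove [ncwc,upt,xthj] add [hon] -> 5 lines: golp jsahi hon jfv jds
Hunk 3: at line 1 remove [jsahi,hon,jfv] add [akqfr,azxit,orqcd] -> 5 lines: golp akqfr azxit orqcd jds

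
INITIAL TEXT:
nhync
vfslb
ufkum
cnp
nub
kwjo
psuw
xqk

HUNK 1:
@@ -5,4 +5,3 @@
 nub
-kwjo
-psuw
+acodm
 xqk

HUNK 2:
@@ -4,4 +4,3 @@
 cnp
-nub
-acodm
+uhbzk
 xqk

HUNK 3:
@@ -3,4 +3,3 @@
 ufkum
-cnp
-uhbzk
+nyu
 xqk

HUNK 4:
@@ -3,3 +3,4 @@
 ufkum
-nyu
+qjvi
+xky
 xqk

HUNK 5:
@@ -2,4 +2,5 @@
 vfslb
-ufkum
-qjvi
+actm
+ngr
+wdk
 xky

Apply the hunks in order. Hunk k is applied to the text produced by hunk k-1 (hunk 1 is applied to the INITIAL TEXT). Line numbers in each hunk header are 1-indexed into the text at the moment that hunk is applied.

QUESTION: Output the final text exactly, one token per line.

Hunk 1: at line 5 remove [kwjo,psuw] add [acodm] -> 7 lines: nhync vfslb ufkum cnp nub acodm xqk
Hunk 2: at line 4 remove [nub,acodm] add [uhbzk] -> 6 lines: nhync vfslb ufkum cnp uhbzk xqk
Hunk 3: at line 3 remove [cnp,uhbzk] add [nyu] -> 5 lines: nhync vfslb ufkum nyu xqk
Hunk 4: at line 3 remove [nyu] add [qjvi,xky] -> 6 lines: nhync vfslb ufkum qjvi xky xqk
Hunk 5: at line 2 remove [ufkum,qjvi] add [actm,ngr,wdk] -> 7 lines: nhync vfslb actm ngr wdk xky xqk

Answer: nhync
vfslb
actm
ngr
wdk
xky
xqk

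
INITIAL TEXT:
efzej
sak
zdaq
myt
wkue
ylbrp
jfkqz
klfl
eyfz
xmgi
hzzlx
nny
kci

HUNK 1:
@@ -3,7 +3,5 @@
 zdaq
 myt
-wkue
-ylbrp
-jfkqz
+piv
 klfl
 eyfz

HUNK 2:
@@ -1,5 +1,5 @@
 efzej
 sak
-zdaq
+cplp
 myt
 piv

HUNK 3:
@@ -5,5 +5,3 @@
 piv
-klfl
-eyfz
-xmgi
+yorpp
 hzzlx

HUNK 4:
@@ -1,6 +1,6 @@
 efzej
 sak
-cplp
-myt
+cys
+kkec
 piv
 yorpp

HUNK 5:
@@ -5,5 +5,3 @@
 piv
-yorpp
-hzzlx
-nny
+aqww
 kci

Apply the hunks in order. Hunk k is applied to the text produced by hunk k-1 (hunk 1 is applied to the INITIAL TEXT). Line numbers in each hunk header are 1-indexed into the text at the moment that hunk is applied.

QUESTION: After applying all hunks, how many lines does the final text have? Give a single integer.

Hunk 1: at line 3 remove [wkue,ylbrp,jfkqz] add [piv] -> 11 lines: efzej sak zdaq myt piv klfl eyfz xmgi hzzlx nny kci
Hunk 2: at line 1 remove [zdaq] add [cplp] -> 11 lines: efzej sak cplp myt piv klfl eyfz xmgi hzzlx nny kci
Hunk 3: at line 5 remove [klfl,eyfz,xmgi] add [yorpp] -> 9 lines: efzej sak cplp myt piv yorpp hzzlx nny kci
Hunk 4: at line 1 remove [cplp,myt] add [cys,kkec] -> 9 lines: efzej sak cys kkec piv yorpp hzzlx nny kci
Hunk 5: at line 5 remove [yorpp,hzzlx,nny] add [aqww] -> 7 lines: efzej sak cys kkec piv aqww kci
Final line count: 7

Answer: 7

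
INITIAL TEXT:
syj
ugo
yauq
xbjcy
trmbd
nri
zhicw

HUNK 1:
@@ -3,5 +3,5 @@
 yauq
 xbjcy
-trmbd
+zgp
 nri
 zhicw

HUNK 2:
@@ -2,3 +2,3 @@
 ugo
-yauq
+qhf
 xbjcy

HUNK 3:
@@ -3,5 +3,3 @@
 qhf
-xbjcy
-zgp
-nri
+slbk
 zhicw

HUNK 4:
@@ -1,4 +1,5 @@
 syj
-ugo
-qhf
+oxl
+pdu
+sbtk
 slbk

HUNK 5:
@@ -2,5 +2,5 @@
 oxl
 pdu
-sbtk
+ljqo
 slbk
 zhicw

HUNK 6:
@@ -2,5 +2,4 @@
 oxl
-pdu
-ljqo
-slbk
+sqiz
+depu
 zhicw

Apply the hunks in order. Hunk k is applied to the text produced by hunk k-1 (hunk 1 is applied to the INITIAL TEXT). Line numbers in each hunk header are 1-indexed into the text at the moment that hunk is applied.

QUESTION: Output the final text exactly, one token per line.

Hunk 1: at line 3 remove [trmbd] add [zgp] -> 7 lines: syj ugo yauq xbjcy zgp nri zhicw
Hunk 2: at line 2 remove [yauq] add [qhf] -> 7 lines: syj ugo qhf xbjcy zgp nri zhicw
Hunk 3: at line 3 remove [xbjcy,zgp,nri] add [slbk] -> 5 lines: syj ugo qhf slbk zhicw
Hunk 4: at line 1 remove [ugo,qhf] add [oxl,pdu,sbtk] -> 6 lines: syj oxl pdu sbtk slbk zhicw
Hunk 5: at line 2 remove [sbtk] add [ljqo] -> 6 lines: syj oxl pdu ljqo slbk zhicw
Hunk 6: at line 2 remove [pdu,ljqo,slbk] add [sqiz,depu] -> 5 lines: syj oxl sqiz depu zhicw

Answer: syj
oxl
sqiz
depu
zhicw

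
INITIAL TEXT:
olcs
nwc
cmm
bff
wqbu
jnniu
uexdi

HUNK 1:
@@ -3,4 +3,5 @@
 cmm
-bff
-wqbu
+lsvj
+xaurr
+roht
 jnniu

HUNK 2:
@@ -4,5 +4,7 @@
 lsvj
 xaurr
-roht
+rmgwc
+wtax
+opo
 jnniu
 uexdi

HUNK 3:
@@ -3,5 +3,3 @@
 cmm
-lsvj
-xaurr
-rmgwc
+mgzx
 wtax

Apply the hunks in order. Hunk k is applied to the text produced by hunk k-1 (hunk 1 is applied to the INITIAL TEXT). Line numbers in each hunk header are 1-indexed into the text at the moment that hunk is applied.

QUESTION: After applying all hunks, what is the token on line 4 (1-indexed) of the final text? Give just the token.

Hunk 1: at line 3 remove [bff,wqbu] add [lsvj,xaurr,roht] -> 8 lines: olcs nwc cmm lsvj xaurr roht jnniu uexdi
Hunk 2: at line 4 remove [roht] add [rmgwc,wtax,opo] -> 10 lines: olcs nwc cmm lsvj xaurr rmgwc wtax opo jnniu uexdi
Hunk 3: at line 3 remove [lsvj,xaurr,rmgwc] add [mgzx] -> 8 lines: olcs nwc cmm mgzx wtax opo jnniu uexdi
Final line 4: mgzx

Answer: mgzx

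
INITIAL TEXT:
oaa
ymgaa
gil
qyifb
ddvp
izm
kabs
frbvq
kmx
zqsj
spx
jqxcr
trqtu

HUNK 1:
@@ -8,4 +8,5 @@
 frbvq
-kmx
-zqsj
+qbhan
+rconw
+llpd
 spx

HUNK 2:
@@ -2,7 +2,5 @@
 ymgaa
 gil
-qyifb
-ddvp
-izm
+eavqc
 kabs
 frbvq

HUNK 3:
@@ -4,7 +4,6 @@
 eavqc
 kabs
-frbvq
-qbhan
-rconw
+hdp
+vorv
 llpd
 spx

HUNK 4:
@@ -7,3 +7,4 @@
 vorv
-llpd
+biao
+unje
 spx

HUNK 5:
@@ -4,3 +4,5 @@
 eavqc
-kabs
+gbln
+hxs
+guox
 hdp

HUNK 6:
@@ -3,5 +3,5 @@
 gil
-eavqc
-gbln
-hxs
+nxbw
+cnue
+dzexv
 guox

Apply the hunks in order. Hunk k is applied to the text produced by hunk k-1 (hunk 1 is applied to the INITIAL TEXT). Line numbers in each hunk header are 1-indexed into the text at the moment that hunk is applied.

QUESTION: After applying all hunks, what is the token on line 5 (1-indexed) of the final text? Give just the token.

Answer: cnue

Derivation:
Hunk 1: at line 8 remove [kmx,zqsj] add [qbhan,rconw,llpd] -> 14 lines: oaa ymgaa gil qyifb ddvp izm kabs frbvq qbhan rconw llpd spx jqxcr trqtu
Hunk 2: at line 2 remove [qyifb,ddvp,izm] add [eavqc] -> 12 lines: oaa ymgaa gil eavqc kabs frbvq qbhan rconw llpd spx jqxcr trqtu
Hunk 3: at line 4 remove [frbvq,qbhan,rconw] add [hdp,vorv] -> 11 lines: oaa ymgaa gil eavqc kabs hdp vorv llpd spx jqxcr trqtu
Hunk 4: at line 7 remove [llpd] add [biao,unje] -> 12 lines: oaa ymgaa gil eavqc kabs hdp vorv biao unje spx jqxcr trqtu
Hunk 5: at line 4 remove [kabs] add [gbln,hxs,guox] -> 14 lines: oaa ymgaa gil eavqc gbln hxs guox hdp vorv biao unje spx jqxcr trqtu
Hunk 6: at line 3 remove [eavqc,gbln,hxs] add [nxbw,cnue,dzexv] -> 14 lines: oaa ymgaa gil nxbw cnue dzexv guox hdp vorv biao unje spx jqxcr trqtu
Final line 5: cnue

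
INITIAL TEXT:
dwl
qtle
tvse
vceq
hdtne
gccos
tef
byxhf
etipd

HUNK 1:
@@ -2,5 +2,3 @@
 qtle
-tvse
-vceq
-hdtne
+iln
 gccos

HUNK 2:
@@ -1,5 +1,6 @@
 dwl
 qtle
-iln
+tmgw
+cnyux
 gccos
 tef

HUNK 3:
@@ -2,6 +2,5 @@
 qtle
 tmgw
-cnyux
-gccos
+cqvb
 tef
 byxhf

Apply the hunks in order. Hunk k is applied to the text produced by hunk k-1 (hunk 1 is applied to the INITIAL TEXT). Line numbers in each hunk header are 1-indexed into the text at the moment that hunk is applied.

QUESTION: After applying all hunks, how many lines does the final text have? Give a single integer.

Hunk 1: at line 2 remove [tvse,vceq,hdtne] add [iln] -> 7 lines: dwl qtle iln gccos tef byxhf etipd
Hunk 2: at line 1 remove [iln] add [tmgw,cnyux] -> 8 lines: dwl qtle tmgw cnyux gccos tef byxhf etipd
Hunk 3: at line 2 remove [cnyux,gccos] add [cqvb] -> 7 lines: dwl qtle tmgw cqvb tef byxhf etipd
Final line count: 7

Answer: 7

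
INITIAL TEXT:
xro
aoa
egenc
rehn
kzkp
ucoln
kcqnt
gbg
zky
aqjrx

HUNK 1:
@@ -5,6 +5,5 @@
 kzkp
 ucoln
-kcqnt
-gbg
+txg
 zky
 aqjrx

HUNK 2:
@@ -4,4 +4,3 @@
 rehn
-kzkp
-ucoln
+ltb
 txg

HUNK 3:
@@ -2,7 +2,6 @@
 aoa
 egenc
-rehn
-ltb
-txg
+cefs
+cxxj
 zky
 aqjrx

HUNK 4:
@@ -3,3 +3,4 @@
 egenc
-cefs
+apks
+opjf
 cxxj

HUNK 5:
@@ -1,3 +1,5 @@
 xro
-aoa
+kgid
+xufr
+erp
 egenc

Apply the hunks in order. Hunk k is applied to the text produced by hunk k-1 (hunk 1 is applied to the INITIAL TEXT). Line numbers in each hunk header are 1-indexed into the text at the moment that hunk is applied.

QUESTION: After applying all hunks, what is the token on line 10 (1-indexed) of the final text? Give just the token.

Answer: aqjrx

Derivation:
Hunk 1: at line 5 remove [kcqnt,gbg] add [txg] -> 9 lines: xro aoa egenc rehn kzkp ucoln txg zky aqjrx
Hunk 2: at line 4 remove [kzkp,ucoln] add [ltb] -> 8 lines: xro aoa egenc rehn ltb txg zky aqjrx
Hunk 3: at line 2 remove [rehn,ltb,txg] add [cefs,cxxj] -> 7 lines: xro aoa egenc cefs cxxj zky aqjrx
Hunk 4: at line 3 remove [cefs] add [apks,opjf] -> 8 lines: xro aoa egenc apks opjf cxxj zky aqjrx
Hunk 5: at line 1 remove [aoa] add [kgid,xufr,erp] -> 10 lines: xro kgid xufr erp egenc apks opjf cxxj zky aqjrx
Final line 10: aqjrx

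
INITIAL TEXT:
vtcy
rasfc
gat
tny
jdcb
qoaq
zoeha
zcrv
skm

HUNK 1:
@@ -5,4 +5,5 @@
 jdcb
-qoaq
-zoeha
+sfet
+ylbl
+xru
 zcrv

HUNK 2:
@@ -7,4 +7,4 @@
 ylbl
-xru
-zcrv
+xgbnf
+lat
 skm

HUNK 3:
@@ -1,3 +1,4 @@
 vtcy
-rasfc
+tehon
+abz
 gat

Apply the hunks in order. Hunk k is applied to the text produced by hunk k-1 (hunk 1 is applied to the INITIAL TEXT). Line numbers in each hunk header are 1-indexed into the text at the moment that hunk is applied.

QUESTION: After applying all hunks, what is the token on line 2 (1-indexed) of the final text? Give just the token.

Answer: tehon

Derivation:
Hunk 1: at line 5 remove [qoaq,zoeha] add [sfet,ylbl,xru] -> 10 lines: vtcy rasfc gat tny jdcb sfet ylbl xru zcrv skm
Hunk 2: at line 7 remove [xru,zcrv] add [xgbnf,lat] -> 10 lines: vtcy rasfc gat tny jdcb sfet ylbl xgbnf lat skm
Hunk 3: at line 1 remove [rasfc] add [tehon,abz] -> 11 lines: vtcy tehon abz gat tny jdcb sfet ylbl xgbnf lat skm
Final line 2: tehon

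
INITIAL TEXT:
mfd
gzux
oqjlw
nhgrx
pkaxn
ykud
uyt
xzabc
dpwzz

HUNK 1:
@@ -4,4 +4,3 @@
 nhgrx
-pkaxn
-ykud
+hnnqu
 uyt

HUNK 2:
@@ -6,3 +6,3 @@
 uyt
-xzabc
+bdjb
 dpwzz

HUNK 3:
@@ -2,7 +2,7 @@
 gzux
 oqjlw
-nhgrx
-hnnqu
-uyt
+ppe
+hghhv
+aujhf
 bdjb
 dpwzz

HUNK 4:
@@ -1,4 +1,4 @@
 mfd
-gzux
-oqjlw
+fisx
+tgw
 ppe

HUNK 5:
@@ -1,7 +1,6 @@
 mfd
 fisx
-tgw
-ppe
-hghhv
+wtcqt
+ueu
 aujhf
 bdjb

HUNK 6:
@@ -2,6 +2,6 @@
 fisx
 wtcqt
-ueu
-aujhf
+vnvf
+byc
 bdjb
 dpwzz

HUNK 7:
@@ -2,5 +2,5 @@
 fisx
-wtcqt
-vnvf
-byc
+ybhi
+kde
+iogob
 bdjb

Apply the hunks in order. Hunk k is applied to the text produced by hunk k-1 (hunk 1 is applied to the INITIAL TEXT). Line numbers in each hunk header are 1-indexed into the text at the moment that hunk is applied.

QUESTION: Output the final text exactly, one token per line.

Hunk 1: at line 4 remove [pkaxn,ykud] add [hnnqu] -> 8 lines: mfd gzux oqjlw nhgrx hnnqu uyt xzabc dpwzz
Hunk 2: at line 6 remove [xzabc] add [bdjb] -> 8 lines: mfd gzux oqjlw nhgrx hnnqu uyt bdjb dpwzz
Hunk 3: at line 2 remove [nhgrx,hnnqu,uyt] add [ppe,hghhv,aujhf] -> 8 lines: mfd gzux oqjlw ppe hghhv aujhf bdjb dpwzz
Hunk 4: at line 1 remove [gzux,oqjlw] add [fisx,tgw] -> 8 lines: mfd fisx tgw ppe hghhv aujhf bdjb dpwzz
Hunk 5: at line 1 remove [tgw,ppe,hghhv] add [wtcqt,ueu] -> 7 lines: mfd fisx wtcqt ueu aujhf bdjb dpwzz
Hunk 6: at line 2 remove [ueu,aujhf] add [vnvf,byc] -> 7 lines: mfd fisx wtcqt vnvf byc bdjb dpwzz
Hunk 7: at line 2 remove [wtcqt,vnvf,byc] add [ybhi,kde,iogob] -> 7 lines: mfd fisx ybhi kde iogob bdjb dpwzz

Answer: mfd
fisx
ybhi
kde
iogob
bdjb
dpwzz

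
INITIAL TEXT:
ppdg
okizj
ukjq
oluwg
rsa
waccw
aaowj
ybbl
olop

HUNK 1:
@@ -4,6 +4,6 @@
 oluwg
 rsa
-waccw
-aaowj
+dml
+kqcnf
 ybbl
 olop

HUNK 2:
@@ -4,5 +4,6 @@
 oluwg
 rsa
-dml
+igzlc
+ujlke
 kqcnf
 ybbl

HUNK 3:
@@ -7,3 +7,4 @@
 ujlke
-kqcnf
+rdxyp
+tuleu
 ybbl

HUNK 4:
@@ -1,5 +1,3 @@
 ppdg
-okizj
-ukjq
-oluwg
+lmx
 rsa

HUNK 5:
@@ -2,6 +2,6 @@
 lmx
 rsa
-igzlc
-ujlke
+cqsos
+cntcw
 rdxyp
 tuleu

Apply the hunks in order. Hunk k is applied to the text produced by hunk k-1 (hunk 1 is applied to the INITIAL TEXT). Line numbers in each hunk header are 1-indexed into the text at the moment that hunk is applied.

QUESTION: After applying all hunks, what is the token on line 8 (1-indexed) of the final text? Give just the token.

Answer: ybbl

Derivation:
Hunk 1: at line 4 remove [waccw,aaowj] add [dml,kqcnf] -> 9 lines: ppdg okizj ukjq oluwg rsa dml kqcnf ybbl olop
Hunk 2: at line 4 remove [dml] add [igzlc,ujlke] -> 10 lines: ppdg okizj ukjq oluwg rsa igzlc ujlke kqcnf ybbl olop
Hunk 3: at line 7 remove [kqcnf] add [rdxyp,tuleu] -> 11 lines: ppdg okizj ukjq oluwg rsa igzlc ujlke rdxyp tuleu ybbl olop
Hunk 4: at line 1 remove [okizj,ukjq,oluwg] add [lmx] -> 9 lines: ppdg lmx rsa igzlc ujlke rdxyp tuleu ybbl olop
Hunk 5: at line 2 remove [igzlc,ujlke] add [cqsos,cntcw] -> 9 lines: ppdg lmx rsa cqsos cntcw rdxyp tuleu ybbl olop
Final line 8: ybbl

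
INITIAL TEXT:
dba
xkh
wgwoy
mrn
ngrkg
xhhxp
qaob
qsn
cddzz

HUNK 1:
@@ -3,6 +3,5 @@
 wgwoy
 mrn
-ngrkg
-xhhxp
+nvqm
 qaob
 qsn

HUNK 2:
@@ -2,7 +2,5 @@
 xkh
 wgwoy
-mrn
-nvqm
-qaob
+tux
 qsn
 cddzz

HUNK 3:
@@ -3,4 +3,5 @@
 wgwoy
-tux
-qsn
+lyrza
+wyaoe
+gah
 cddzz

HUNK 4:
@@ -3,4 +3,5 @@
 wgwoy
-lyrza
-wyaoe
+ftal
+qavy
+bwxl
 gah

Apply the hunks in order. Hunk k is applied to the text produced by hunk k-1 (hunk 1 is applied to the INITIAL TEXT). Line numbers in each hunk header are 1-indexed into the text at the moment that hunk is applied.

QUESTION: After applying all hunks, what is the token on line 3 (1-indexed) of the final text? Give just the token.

Answer: wgwoy

Derivation:
Hunk 1: at line 3 remove [ngrkg,xhhxp] add [nvqm] -> 8 lines: dba xkh wgwoy mrn nvqm qaob qsn cddzz
Hunk 2: at line 2 remove [mrn,nvqm,qaob] add [tux] -> 6 lines: dba xkh wgwoy tux qsn cddzz
Hunk 3: at line 3 remove [tux,qsn] add [lyrza,wyaoe,gah] -> 7 lines: dba xkh wgwoy lyrza wyaoe gah cddzz
Hunk 4: at line 3 remove [lyrza,wyaoe] add [ftal,qavy,bwxl] -> 8 lines: dba xkh wgwoy ftal qavy bwxl gah cddzz
Final line 3: wgwoy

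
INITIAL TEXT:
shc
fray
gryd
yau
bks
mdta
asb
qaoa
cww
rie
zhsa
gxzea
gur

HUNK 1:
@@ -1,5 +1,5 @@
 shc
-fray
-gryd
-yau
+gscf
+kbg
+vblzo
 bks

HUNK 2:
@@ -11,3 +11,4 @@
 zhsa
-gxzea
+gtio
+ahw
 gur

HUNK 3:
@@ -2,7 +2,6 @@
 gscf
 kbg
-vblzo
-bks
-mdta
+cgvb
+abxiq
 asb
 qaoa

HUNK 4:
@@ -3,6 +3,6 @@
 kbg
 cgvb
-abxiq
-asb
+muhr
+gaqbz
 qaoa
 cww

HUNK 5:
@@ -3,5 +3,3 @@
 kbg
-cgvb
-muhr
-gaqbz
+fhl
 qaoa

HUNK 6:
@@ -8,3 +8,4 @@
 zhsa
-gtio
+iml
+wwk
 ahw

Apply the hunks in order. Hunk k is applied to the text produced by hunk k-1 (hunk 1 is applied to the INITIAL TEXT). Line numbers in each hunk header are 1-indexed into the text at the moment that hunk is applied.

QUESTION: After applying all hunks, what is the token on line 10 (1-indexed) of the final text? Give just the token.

Hunk 1: at line 1 remove [fray,gryd,yau] add [gscf,kbg,vblzo] -> 13 lines: shc gscf kbg vblzo bks mdta asb qaoa cww rie zhsa gxzea gur
Hunk 2: at line 11 remove [gxzea] add [gtio,ahw] -> 14 lines: shc gscf kbg vblzo bks mdta asb qaoa cww rie zhsa gtio ahw gur
Hunk 3: at line 2 remove [vblzo,bks,mdta] add [cgvb,abxiq] -> 13 lines: shc gscf kbg cgvb abxiq asb qaoa cww rie zhsa gtio ahw gur
Hunk 4: at line 3 remove [abxiq,asb] add [muhr,gaqbz] -> 13 lines: shc gscf kbg cgvb muhr gaqbz qaoa cww rie zhsa gtio ahw gur
Hunk 5: at line 3 remove [cgvb,muhr,gaqbz] add [fhl] -> 11 lines: shc gscf kbg fhl qaoa cww rie zhsa gtio ahw gur
Hunk 6: at line 8 remove [gtio] add [iml,wwk] -> 12 lines: shc gscf kbg fhl qaoa cww rie zhsa iml wwk ahw gur
Final line 10: wwk

Answer: wwk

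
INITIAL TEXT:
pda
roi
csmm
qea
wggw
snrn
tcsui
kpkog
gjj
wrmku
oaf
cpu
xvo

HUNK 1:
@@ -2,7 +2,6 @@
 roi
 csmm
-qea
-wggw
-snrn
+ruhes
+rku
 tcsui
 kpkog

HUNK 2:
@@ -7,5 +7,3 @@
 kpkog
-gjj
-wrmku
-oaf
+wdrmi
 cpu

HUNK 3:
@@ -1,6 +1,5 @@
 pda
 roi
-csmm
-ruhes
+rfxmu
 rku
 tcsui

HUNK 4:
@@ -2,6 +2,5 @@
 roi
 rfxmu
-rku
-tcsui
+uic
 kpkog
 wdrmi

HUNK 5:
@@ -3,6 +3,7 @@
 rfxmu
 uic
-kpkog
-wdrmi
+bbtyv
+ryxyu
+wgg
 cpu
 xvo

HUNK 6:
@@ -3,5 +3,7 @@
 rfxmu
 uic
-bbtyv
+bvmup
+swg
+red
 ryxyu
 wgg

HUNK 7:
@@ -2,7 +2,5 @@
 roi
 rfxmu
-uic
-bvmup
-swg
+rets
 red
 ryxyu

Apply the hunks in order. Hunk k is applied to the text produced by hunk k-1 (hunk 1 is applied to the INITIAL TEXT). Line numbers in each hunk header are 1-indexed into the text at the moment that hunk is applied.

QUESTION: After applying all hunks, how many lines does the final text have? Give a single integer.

Hunk 1: at line 2 remove [qea,wggw,snrn] add [ruhes,rku] -> 12 lines: pda roi csmm ruhes rku tcsui kpkog gjj wrmku oaf cpu xvo
Hunk 2: at line 7 remove [gjj,wrmku,oaf] add [wdrmi] -> 10 lines: pda roi csmm ruhes rku tcsui kpkog wdrmi cpu xvo
Hunk 3: at line 1 remove [csmm,ruhes] add [rfxmu] -> 9 lines: pda roi rfxmu rku tcsui kpkog wdrmi cpu xvo
Hunk 4: at line 2 remove [rku,tcsui] add [uic] -> 8 lines: pda roi rfxmu uic kpkog wdrmi cpu xvo
Hunk 5: at line 3 remove [kpkog,wdrmi] add [bbtyv,ryxyu,wgg] -> 9 lines: pda roi rfxmu uic bbtyv ryxyu wgg cpu xvo
Hunk 6: at line 3 remove [bbtyv] add [bvmup,swg,red] -> 11 lines: pda roi rfxmu uic bvmup swg red ryxyu wgg cpu xvo
Hunk 7: at line 2 remove [uic,bvmup,swg] add [rets] -> 9 lines: pda roi rfxmu rets red ryxyu wgg cpu xvo
Final line count: 9

Answer: 9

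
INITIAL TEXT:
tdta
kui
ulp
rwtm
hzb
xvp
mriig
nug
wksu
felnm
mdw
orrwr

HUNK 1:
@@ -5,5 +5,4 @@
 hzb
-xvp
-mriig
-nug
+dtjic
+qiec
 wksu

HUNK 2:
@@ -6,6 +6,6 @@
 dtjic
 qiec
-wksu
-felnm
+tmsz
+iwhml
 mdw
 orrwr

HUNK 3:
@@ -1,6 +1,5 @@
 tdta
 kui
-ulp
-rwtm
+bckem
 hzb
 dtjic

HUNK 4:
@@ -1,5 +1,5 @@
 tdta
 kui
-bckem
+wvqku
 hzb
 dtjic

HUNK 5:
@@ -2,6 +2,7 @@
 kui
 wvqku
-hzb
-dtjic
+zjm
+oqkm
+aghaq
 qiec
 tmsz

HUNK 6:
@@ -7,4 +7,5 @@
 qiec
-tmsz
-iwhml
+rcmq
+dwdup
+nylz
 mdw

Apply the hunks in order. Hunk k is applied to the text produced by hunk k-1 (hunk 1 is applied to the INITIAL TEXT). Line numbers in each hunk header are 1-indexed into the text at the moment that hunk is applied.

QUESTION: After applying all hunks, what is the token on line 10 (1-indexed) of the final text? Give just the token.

Hunk 1: at line 5 remove [xvp,mriig,nug] add [dtjic,qiec] -> 11 lines: tdta kui ulp rwtm hzb dtjic qiec wksu felnm mdw orrwr
Hunk 2: at line 6 remove [wksu,felnm] add [tmsz,iwhml] -> 11 lines: tdta kui ulp rwtm hzb dtjic qiec tmsz iwhml mdw orrwr
Hunk 3: at line 1 remove [ulp,rwtm] add [bckem] -> 10 lines: tdta kui bckem hzb dtjic qiec tmsz iwhml mdw orrwr
Hunk 4: at line 1 remove [bckem] add [wvqku] -> 10 lines: tdta kui wvqku hzb dtjic qiec tmsz iwhml mdw orrwr
Hunk 5: at line 2 remove [hzb,dtjic] add [zjm,oqkm,aghaq] -> 11 lines: tdta kui wvqku zjm oqkm aghaq qiec tmsz iwhml mdw orrwr
Hunk 6: at line 7 remove [tmsz,iwhml] add [rcmq,dwdup,nylz] -> 12 lines: tdta kui wvqku zjm oqkm aghaq qiec rcmq dwdup nylz mdw orrwr
Final line 10: nylz

Answer: nylz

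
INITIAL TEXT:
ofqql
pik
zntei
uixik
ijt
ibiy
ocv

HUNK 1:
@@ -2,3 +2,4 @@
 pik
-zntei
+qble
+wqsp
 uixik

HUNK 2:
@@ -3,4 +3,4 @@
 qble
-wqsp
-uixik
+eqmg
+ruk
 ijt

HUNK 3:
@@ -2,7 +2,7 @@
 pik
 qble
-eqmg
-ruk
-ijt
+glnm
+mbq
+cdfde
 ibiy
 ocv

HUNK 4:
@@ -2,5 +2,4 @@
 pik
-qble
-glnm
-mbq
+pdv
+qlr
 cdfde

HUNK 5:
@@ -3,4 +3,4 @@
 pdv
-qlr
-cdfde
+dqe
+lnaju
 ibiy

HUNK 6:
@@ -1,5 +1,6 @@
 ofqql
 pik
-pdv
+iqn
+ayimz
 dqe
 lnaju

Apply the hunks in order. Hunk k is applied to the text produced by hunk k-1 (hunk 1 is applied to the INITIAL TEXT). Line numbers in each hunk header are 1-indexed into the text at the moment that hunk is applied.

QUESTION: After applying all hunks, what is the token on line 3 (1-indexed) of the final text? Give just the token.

Answer: iqn

Derivation:
Hunk 1: at line 2 remove [zntei] add [qble,wqsp] -> 8 lines: ofqql pik qble wqsp uixik ijt ibiy ocv
Hunk 2: at line 3 remove [wqsp,uixik] add [eqmg,ruk] -> 8 lines: ofqql pik qble eqmg ruk ijt ibiy ocv
Hunk 3: at line 2 remove [eqmg,ruk,ijt] add [glnm,mbq,cdfde] -> 8 lines: ofqql pik qble glnm mbq cdfde ibiy ocv
Hunk 4: at line 2 remove [qble,glnm,mbq] add [pdv,qlr] -> 7 lines: ofqql pik pdv qlr cdfde ibiy ocv
Hunk 5: at line 3 remove [qlr,cdfde] add [dqe,lnaju] -> 7 lines: ofqql pik pdv dqe lnaju ibiy ocv
Hunk 6: at line 1 remove [pdv] add [iqn,ayimz] -> 8 lines: ofqql pik iqn ayimz dqe lnaju ibiy ocv
Final line 3: iqn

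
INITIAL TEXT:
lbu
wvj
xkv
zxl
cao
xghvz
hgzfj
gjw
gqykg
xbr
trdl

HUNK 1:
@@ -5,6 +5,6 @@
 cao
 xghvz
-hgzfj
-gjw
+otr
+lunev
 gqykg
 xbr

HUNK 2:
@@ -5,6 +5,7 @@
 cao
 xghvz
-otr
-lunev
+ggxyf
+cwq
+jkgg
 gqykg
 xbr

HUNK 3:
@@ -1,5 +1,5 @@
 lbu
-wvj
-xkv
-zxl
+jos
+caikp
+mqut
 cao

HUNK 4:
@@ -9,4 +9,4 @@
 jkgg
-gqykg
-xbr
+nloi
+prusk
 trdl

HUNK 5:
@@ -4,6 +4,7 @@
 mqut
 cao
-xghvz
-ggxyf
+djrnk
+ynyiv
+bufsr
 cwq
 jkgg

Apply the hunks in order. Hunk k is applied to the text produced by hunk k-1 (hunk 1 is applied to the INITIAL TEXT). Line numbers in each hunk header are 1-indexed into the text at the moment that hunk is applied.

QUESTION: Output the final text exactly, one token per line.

Answer: lbu
jos
caikp
mqut
cao
djrnk
ynyiv
bufsr
cwq
jkgg
nloi
prusk
trdl

Derivation:
Hunk 1: at line 5 remove [hgzfj,gjw] add [otr,lunev] -> 11 lines: lbu wvj xkv zxl cao xghvz otr lunev gqykg xbr trdl
Hunk 2: at line 5 remove [otr,lunev] add [ggxyf,cwq,jkgg] -> 12 lines: lbu wvj xkv zxl cao xghvz ggxyf cwq jkgg gqykg xbr trdl
Hunk 3: at line 1 remove [wvj,xkv,zxl] add [jos,caikp,mqut] -> 12 lines: lbu jos caikp mqut cao xghvz ggxyf cwq jkgg gqykg xbr trdl
Hunk 4: at line 9 remove [gqykg,xbr] add [nloi,prusk] -> 12 lines: lbu jos caikp mqut cao xghvz ggxyf cwq jkgg nloi prusk trdl
Hunk 5: at line 4 remove [xghvz,ggxyf] add [djrnk,ynyiv,bufsr] -> 13 lines: lbu jos caikp mqut cao djrnk ynyiv bufsr cwq jkgg nloi prusk trdl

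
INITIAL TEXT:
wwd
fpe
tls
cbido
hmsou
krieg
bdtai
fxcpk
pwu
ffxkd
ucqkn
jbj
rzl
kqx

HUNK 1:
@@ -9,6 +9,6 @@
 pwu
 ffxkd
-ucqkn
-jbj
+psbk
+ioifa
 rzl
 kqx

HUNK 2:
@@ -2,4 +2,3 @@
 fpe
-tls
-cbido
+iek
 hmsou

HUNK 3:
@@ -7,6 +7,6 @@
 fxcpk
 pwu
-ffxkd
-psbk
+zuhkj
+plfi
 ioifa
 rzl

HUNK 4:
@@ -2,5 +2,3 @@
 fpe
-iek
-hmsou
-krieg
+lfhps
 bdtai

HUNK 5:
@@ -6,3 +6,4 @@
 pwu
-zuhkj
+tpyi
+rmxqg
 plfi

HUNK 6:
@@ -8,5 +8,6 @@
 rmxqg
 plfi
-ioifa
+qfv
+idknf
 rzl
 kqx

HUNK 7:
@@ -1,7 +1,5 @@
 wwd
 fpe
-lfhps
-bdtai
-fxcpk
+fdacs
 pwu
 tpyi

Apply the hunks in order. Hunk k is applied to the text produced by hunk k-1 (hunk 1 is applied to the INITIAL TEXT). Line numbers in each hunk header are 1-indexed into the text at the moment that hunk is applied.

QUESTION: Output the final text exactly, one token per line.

Answer: wwd
fpe
fdacs
pwu
tpyi
rmxqg
plfi
qfv
idknf
rzl
kqx

Derivation:
Hunk 1: at line 9 remove [ucqkn,jbj] add [psbk,ioifa] -> 14 lines: wwd fpe tls cbido hmsou krieg bdtai fxcpk pwu ffxkd psbk ioifa rzl kqx
Hunk 2: at line 2 remove [tls,cbido] add [iek] -> 13 lines: wwd fpe iek hmsou krieg bdtai fxcpk pwu ffxkd psbk ioifa rzl kqx
Hunk 3: at line 7 remove [ffxkd,psbk] add [zuhkj,plfi] -> 13 lines: wwd fpe iek hmsou krieg bdtai fxcpk pwu zuhkj plfi ioifa rzl kqx
Hunk 4: at line 2 remove [iek,hmsou,krieg] add [lfhps] -> 11 lines: wwd fpe lfhps bdtai fxcpk pwu zuhkj plfi ioifa rzl kqx
Hunk 5: at line 6 remove [zuhkj] add [tpyi,rmxqg] -> 12 lines: wwd fpe lfhps bdtai fxcpk pwu tpyi rmxqg plfi ioifa rzl kqx
Hunk 6: at line 8 remove [ioifa] add [qfv,idknf] -> 13 lines: wwd fpe lfhps bdtai fxcpk pwu tpyi rmxqg plfi qfv idknf rzl kqx
Hunk 7: at line 1 remove [lfhps,bdtai,fxcpk] add [fdacs] -> 11 lines: wwd fpe fdacs pwu tpyi rmxqg plfi qfv idknf rzl kqx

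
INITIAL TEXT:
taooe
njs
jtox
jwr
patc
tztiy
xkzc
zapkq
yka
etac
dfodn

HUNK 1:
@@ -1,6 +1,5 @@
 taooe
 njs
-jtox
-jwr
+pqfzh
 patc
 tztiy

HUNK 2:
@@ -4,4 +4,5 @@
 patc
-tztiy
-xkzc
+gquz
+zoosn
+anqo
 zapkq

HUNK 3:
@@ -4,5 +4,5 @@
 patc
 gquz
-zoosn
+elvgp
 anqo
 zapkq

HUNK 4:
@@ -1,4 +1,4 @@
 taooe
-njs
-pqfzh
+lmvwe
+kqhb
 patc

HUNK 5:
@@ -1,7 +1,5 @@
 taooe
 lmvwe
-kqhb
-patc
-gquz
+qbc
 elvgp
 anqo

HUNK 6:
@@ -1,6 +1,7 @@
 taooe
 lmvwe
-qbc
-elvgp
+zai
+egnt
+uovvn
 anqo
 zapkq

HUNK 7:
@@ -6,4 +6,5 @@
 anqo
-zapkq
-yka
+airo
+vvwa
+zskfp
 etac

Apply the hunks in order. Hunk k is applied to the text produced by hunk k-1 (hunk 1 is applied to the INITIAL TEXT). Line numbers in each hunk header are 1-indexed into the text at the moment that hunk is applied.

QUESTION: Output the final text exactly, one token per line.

Hunk 1: at line 1 remove [jtox,jwr] add [pqfzh] -> 10 lines: taooe njs pqfzh patc tztiy xkzc zapkq yka etac dfodn
Hunk 2: at line 4 remove [tztiy,xkzc] add [gquz,zoosn,anqo] -> 11 lines: taooe njs pqfzh patc gquz zoosn anqo zapkq yka etac dfodn
Hunk 3: at line 4 remove [zoosn] add [elvgp] -> 11 lines: taooe njs pqfzh patc gquz elvgp anqo zapkq yka etac dfodn
Hunk 4: at line 1 remove [njs,pqfzh] add [lmvwe,kqhb] -> 11 lines: taooe lmvwe kqhb patc gquz elvgp anqo zapkq yka etac dfodn
Hunk 5: at line 1 remove [kqhb,patc,gquz] add [qbc] -> 9 lines: taooe lmvwe qbc elvgp anqo zapkq yka etac dfodn
Hunk 6: at line 1 remove [qbc,elvgp] add [zai,egnt,uovvn] -> 10 lines: taooe lmvwe zai egnt uovvn anqo zapkq yka etac dfodn
Hunk 7: at line 6 remove [zapkq,yka] add [airo,vvwa,zskfp] -> 11 lines: taooe lmvwe zai egnt uovvn anqo airo vvwa zskfp etac dfodn

Answer: taooe
lmvwe
zai
egnt
uovvn
anqo
airo
vvwa
zskfp
etac
dfodn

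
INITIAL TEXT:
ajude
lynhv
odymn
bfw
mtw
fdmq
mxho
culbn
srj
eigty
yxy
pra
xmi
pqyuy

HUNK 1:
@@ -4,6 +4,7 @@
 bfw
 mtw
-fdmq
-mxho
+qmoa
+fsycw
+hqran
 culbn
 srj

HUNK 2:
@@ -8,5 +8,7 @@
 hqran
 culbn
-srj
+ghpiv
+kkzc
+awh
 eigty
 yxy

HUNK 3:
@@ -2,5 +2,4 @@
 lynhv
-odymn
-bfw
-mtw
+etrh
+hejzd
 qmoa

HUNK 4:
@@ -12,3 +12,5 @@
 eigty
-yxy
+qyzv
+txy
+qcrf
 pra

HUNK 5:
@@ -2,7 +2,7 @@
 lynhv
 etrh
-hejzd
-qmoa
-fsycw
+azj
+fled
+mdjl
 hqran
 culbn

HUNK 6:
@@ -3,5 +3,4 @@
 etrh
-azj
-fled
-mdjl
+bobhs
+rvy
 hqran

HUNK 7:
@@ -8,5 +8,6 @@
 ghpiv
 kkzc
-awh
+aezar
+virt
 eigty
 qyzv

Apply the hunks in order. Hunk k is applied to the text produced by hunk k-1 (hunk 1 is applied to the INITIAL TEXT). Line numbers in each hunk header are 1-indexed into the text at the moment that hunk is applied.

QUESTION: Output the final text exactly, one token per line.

Answer: ajude
lynhv
etrh
bobhs
rvy
hqran
culbn
ghpiv
kkzc
aezar
virt
eigty
qyzv
txy
qcrf
pra
xmi
pqyuy

Derivation:
Hunk 1: at line 4 remove [fdmq,mxho] add [qmoa,fsycw,hqran] -> 15 lines: ajude lynhv odymn bfw mtw qmoa fsycw hqran culbn srj eigty yxy pra xmi pqyuy
Hunk 2: at line 8 remove [srj] add [ghpiv,kkzc,awh] -> 17 lines: ajude lynhv odymn bfw mtw qmoa fsycw hqran culbn ghpiv kkzc awh eigty yxy pra xmi pqyuy
Hunk 3: at line 2 remove [odymn,bfw,mtw] add [etrh,hejzd] -> 16 lines: ajude lynhv etrh hejzd qmoa fsycw hqran culbn ghpiv kkzc awh eigty yxy pra xmi pqyuy
Hunk 4: at line 12 remove [yxy] add [qyzv,txy,qcrf] -> 18 lines: ajude lynhv etrh hejzd qmoa fsycw hqran culbn ghpiv kkzc awh eigty qyzv txy qcrf pra xmi pqyuy
Hunk 5: at line 2 remove [hejzd,qmoa,fsycw] add [azj,fled,mdjl] -> 18 lines: ajude lynhv etrh azj fled mdjl hqran culbn ghpiv kkzc awh eigty qyzv txy qcrf pra xmi pqyuy
Hunk 6: at line 3 remove [azj,fled,mdjl] add [bobhs,rvy] -> 17 lines: ajude lynhv etrh bobhs rvy hqran culbn ghpiv kkzc awh eigty qyzv txy qcrf pra xmi pqyuy
Hunk 7: at line 8 remove [awh] add [aezar,virt] -> 18 lines: ajude lynhv etrh bobhs rvy hqran culbn ghpiv kkzc aezar virt eigty qyzv txy qcrf pra xmi pqyuy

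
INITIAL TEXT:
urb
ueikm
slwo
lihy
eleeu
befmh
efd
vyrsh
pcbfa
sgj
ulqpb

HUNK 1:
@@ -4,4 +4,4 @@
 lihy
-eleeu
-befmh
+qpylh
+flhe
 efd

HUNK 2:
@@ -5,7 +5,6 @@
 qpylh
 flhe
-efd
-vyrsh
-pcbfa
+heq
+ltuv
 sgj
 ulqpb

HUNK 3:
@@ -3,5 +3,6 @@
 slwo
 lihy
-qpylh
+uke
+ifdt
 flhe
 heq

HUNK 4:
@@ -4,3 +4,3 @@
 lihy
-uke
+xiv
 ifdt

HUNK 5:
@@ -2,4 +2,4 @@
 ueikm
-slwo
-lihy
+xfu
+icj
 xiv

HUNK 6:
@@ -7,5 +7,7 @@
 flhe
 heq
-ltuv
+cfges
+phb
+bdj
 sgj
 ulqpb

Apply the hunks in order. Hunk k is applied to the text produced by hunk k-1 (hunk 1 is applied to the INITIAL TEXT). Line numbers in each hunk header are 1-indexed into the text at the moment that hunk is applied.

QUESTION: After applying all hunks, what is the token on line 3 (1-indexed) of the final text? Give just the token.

Hunk 1: at line 4 remove [eleeu,befmh] add [qpylh,flhe] -> 11 lines: urb ueikm slwo lihy qpylh flhe efd vyrsh pcbfa sgj ulqpb
Hunk 2: at line 5 remove [efd,vyrsh,pcbfa] add [heq,ltuv] -> 10 lines: urb ueikm slwo lihy qpylh flhe heq ltuv sgj ulqpb
Hunk 3: at line 3 remove [qpylh] add [uke,ifdt] -> 11 lines: urb ueikm slwo lihy uke ifdt flhe heq ltuv sgj ulqpb
Hunk 4: at line 4 remove [uke] add [xiv] -> 11 lines: urb ueikm slwo lihy xiv ifdt flhe heq ltuv sgj ulqpb
Hunk 5: at line 2 remove [slwo,lihy] add [xfu,icj] -> 11 lines: urb ueikm xfu icj xiv ifdt flhe heq ltuv sgj ulqpb
Hunk 6: at line 7 remove [ltuv] add [cfges,phb,bdj] -> 13 lines: urb ueikm xfu icj xiv ifdt flhe heq cfges phb bdj sgj ulqpb
Final line 3: xfu

Answer: xfu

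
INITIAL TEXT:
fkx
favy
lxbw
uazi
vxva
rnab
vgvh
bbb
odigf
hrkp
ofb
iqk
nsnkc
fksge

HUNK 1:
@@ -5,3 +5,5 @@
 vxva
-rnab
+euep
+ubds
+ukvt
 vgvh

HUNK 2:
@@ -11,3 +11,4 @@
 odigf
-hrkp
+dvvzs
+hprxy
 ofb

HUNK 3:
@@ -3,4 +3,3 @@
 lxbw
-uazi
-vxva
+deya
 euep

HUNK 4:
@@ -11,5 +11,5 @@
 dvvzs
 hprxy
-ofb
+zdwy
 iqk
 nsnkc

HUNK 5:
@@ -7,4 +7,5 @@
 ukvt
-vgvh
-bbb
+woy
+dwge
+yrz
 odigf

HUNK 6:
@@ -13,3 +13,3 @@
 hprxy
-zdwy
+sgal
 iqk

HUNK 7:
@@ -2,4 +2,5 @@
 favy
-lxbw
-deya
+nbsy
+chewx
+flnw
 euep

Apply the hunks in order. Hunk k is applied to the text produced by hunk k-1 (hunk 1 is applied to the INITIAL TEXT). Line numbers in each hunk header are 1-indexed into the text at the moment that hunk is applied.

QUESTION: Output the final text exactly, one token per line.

Answer: fkx
favy
nbsy
chewx
flnw
euep
ubds
ukvt
woy
dwge
yrz
odigf
dvvzs
hprxy
sgal
iqk
nsnkc
fksge

Derivation:
Hunk 1: at line 5 remove [rnab] add [euep,ubds,ukvt] -> 16 lines: fkx favy lxbw uazi vxva euep ubds ukvt vgvh bbb odigf hrkp ofb iqk nsnkc fksge
Hunk 2: at line 11 remove [hrkp] add [dvvzs,hprxy] -> 17 lines: fkx favy lxbw uazi vxva euep ubds ukvt vgvh bbb odigf dvvzs hprxy ofb iqk nsnkc fksge
Hunk 3: at line 3 remove [uazi,vxva] add [deya] -> 16 lines: fkx favy lxbw deya euep ubds ukvt vgvh bbb odigf dvvzs hprxy ofb iqk nsnkc fksge
Hunk 4: at line 11 remove [ofb] add [zdwy] -> 16 lines: fkx favy lxbw deya euep ubds ukvt vgvh bbb odigf dvvzs hprxy zdwy iqk nsnkc fksge
Hunk 5: at line 7 remove [vgvh,bbb] add [woy,dwge,yrz] -> 17 lines: fkx favy lxbw deya euep ubds ukvt woy dwge yrz odigf dvvzs hprxy zdwy iqk nsnkc fksge
Hunk 6: at line 13 remove [zdwy] add [sgal] -> 17 lines: fkx favy lxbw deya euep ubds ukvt woy dwge yrz odigf dvvzs hprxy sgal iqk nsnkc fksge
Hunk 7: at line 2 remove [lxbw,deya] add [nbsy,chewx,flnw] -> 18 lines: fkx favy nbsy chewx flnw euep ubds ukvt woy dwge yrz odigf dvvzs hprxy sgal iqk nsnkc fksge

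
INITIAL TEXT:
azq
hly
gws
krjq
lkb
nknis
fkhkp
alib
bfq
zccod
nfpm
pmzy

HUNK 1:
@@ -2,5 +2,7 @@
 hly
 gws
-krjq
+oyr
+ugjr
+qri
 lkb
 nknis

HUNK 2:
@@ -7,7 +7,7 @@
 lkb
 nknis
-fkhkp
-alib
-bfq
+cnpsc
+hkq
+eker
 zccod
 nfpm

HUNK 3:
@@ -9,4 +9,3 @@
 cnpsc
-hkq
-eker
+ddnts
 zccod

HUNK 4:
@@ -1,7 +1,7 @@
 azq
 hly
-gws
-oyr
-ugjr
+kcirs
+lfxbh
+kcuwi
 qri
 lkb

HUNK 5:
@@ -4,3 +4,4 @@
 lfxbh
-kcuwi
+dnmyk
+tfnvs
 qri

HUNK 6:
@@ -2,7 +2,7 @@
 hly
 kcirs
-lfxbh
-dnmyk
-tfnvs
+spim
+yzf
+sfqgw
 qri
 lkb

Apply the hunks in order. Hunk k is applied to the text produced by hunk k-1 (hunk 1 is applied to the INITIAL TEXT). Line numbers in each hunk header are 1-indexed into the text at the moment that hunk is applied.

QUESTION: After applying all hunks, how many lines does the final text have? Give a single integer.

Hunk 1: at line 2 remove [krjq] add [oyr,ugjr,qri] -> 14 lines: azq hly gws oyr ugjr qri lkb nknis fkhkp alib bfq zccod nfpm pmzy
Hunk 2: at line 7 remove [fkhkp,alib,bfq] add [cnpsc,hkq,eker] -> 14 lines: azq hly gws oyr ugjr qri lkb nknis cnpsc hkq eker zccod nfpm pmzy
Hunk 3: at line 9 remove [hkq,eker] add [ddnts] -> 13 lines: azq hly gws oyr ugjr qri lkb nknis cnpsc ddnts zccod nfpm pmzy
Hunk 4: at line 1 remove [gws,oyr,ugjr] add [kcirs,lfxbh,kcuwi] -> 13 lines: azq hly kcirs lfxbh kcuwi qri lkb nknis cnpsc ddnts zccod nfpm pmzy
Hunk 5: at line 4 remove [kcuwi] add [dnmyk,tfnvs] -> 14 lines: azq hly kcirs lfxbh dnmyk tfnvs qri lkb nknis cnpsc ddnts zccod nfpm pmzy
Hunk 6: at line 2 remove [lfxbh,dnmyk,tfnvs] add [spim,yzf,sfqgw] -> 14 lines: azq hly kcirs spim yzf sfqgw qri lkb nknis cnpsc ddnts zccod nfpm pmzy
Final line count: 14

Answer: 14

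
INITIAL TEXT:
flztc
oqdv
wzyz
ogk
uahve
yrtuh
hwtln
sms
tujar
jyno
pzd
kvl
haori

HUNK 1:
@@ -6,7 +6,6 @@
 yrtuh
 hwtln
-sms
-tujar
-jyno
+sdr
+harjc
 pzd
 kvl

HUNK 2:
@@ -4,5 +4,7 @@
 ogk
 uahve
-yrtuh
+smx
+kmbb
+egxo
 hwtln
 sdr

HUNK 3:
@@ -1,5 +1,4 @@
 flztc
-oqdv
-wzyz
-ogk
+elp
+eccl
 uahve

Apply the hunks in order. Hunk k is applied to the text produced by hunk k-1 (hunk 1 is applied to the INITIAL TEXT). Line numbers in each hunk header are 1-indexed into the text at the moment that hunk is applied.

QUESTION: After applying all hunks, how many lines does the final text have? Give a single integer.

Answer: 13

Derivation:
Hunk 1: at line 6 remove [sms,tujar,jyno] add [sdr,harjc] -> 12 lines: flztc oqdv wzyz ogk uahve yrtuh hwtln sdr harjc pzd kvl haori
Hunk 2: at line 4 remove [yrtuh] add [smx,kmbb,egxo] -> 14 lines: flztc oqdv wzyz ogk uahve smx kmbb egxo hwtln sdr harjc pzd kvl haori
Hunk 3: at line 1 remove [oqdv,wzyz,ogk] add [elp,eccl] -> 13 lines: flztc elp eccl uahve smx kmbb egxo hwtln sdr harjc pzd kvl haori
Final line count: 13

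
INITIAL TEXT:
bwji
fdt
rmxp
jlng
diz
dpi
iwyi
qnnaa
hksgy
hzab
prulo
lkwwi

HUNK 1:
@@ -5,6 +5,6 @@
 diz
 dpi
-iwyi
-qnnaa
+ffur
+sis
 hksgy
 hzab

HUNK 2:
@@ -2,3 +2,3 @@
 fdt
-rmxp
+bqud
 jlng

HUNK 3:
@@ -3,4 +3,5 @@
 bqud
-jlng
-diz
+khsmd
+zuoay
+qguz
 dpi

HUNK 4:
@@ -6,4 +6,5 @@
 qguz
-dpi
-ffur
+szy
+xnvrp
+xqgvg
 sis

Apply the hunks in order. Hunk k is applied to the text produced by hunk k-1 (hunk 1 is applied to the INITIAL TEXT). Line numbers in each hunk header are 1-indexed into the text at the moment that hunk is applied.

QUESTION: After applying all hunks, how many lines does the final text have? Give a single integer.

Hunk 1: at line 5 remove [iwyi,qnnaa] add [ffur,sis] -> 12 lines: bwji fdt rmxp jlng diz dpi ffur sis hksgy hzab prulo lkwwi
Hunk 2: at line 2 remove [rmxp] add [bqud] -> 12 lines: bwji fdt bqud jlng diz dpi ffur sis hksgy hzab prulo lkwwi
Hunk 3: at line 3 remove [jlng,diz] add [khsmd,zuoay,qguz] -> 13 lines: bwji fdt bqud khsmd zuoay qguz dpi ffur sis hksgy hzab prulo lkwwi
Hunk 4: at line 6 remove [dpi,ffur] add [szy,xnvrp,xqgvg] -> 14 lines: bwji fdt bqud khsmd zuoay qguz szy xnvrp xqgvg sis hksgy hzab prulo lkwwi
Final line count: 14

Answer: 14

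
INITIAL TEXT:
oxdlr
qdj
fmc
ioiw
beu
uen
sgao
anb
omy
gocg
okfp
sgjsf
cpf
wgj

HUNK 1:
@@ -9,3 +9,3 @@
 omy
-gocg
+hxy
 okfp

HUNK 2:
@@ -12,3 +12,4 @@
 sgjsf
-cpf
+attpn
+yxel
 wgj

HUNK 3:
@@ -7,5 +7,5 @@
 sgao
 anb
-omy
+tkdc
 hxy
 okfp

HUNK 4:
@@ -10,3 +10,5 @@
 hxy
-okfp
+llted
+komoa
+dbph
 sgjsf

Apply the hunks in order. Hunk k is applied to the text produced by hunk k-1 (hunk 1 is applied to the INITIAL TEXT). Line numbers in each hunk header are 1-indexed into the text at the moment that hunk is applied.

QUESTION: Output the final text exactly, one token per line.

Hunk 1: at line 9 remove [gocg] add [hxy] -> 14 lines: oxdlr qdj fmc ioiw beu uen sgao anb omy hxy okfp sgjsf cpf wgj
Hunk 2: at line 12 remove [cpf] add [attpn,yxel] -> 15 lines: oxdlr qdj fmc ioiw beu uen sgao anb omy hxy okfp sgjsf attpn yxel wgj
Hunk 3: at line 7 remove [omy] add [tkdc] -> 15 lines: oxdlr qdj fmc ioiw beu uen sgao anb tkdc hxy okfp sgjsf attpn yxel wgj
Hunk 4: at line 10 remove [okfp] add [llted,komoa,dbph] -> 17 lines: oxdlr qdj fmc ioiw beu uen sgao anb tkdc hxy llted komoa dbph sgjsf attpn yxel wgj

Answer: oxdlr
qdj
fmc
ioiw
beu
uen
sgao
anb
tkdc
hxy
llted
komoa
dbph
sgjsf
attpn
yxel
wgj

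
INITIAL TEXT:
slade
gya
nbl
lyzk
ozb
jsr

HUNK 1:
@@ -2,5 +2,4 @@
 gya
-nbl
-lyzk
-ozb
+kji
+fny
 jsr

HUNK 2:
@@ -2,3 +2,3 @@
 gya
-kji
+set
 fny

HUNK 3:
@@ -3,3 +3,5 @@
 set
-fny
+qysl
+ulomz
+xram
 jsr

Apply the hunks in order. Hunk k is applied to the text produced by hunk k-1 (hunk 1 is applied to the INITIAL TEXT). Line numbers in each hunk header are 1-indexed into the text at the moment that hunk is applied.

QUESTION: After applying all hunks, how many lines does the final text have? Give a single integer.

Answer: 7

Derivation:
Hunk 1: at line 2 remove [nbl,lyzk,ozb] add [kji,fny] -> 5 lines: slade gya kji fny jsr
Hunk 2: at line 2 remove [kji] add [set] -> 5 lines: slade gya set fny jsr
Hunk 3: at line 3 remove [fny] add [qysl,ulomz,xram] -> 7 lines: slade gya set qysl ulomz xram jsr
Final line count: 7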